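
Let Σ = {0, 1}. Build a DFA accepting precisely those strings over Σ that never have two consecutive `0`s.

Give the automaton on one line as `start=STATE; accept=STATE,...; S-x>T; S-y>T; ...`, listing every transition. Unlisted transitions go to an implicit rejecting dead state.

Track partial matches of the forbidden pattern `00`. State s2 is a dead state reached once `00` has occurred; every other state accepts. s0 means no part of `00` is currently matched.
        0   1  
>* s0   s1  s0 
 * s1   s2  s0 
   s2   s2  s2 
(> = start, * = accepting)

start=s0; accept=s0,s1; s0-0>s1; s0-1>s0; s1-0>s2; s1-1>s0; s2-0>s2; s2-1>s2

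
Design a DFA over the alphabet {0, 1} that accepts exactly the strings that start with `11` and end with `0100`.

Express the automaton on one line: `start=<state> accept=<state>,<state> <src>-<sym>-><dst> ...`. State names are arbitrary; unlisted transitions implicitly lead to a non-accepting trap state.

start=q0 accept=q7 q0-0->q1 q0-1->q2 q1-0->q1 q1-1->q1 q2-0->q1 q2-1->q3 q3-0->q4 q3-1->q3 q4-0->q4 q4-1->q5 q5-0->q6 q5-1->q3 q6-0->q7 q6-1->q5 q7-0->q4 q7-1->q5

Build one automaton per condition and run them in lockstep. One (4 states) tracks whether the input so far still matches the prefix `11`; the other (5 states) tracks how much of the suffix `0100` has currently been matched. Each combined state is a pair, one component from each; accept when both components accept. Minimizing collapses redundant product states.
An 8-state machine:
        0   1  
>  q0   q1  q2 
   q1   q1  q1 
   q2   q1  q3 
   q3   q4  q3 
   q4   q4  q5 
   q5   q6  q3 
   q6   q7  q5 
 * q7   q4  q5 
(> = start, * = accepting)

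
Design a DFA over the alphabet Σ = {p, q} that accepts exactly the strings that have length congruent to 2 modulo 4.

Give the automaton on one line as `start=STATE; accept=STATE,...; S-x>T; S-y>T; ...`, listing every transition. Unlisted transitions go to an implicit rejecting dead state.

start=s0; accept=s2; s0-p>s1; s0-q>s1; s1-p>s2; s1-q>s2; s2-p>s3; s2-q>s3; s3-p>s0; s3-q>s0

Only the length mod 4 matters, so use a 4-cycle: from any state, every input symbol moves to the next state, wrapping s3 back to s0. Mark s2 accepting.
        p   q  
>  s0   s1  s1 
   s1   s2  s2 
 * s2   s3  s3 
   s3   s0  s0 
(> = start, * = accepting)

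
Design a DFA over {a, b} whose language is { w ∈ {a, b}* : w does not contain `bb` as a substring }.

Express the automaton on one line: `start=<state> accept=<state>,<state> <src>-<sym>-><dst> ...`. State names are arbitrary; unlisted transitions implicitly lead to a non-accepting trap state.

This is the complement of 'contains `bb`'. Use the same substring-matching states — S0 through S2 holding how much of `bb` has just been matched — but flip the accepting set: everything except the trap S2 accepts.
3 states suffice.
        a   b  
>* S0   S0  S1 
 * S1   S0  S2 
   S2   S2  S2 
(> = start, * = accepting)

start=S0 accept=S0,S1 S0-a->S0 S0-b->S1 S1-a->S0 S1-b->S2 S2-a->S2 S2-b->S2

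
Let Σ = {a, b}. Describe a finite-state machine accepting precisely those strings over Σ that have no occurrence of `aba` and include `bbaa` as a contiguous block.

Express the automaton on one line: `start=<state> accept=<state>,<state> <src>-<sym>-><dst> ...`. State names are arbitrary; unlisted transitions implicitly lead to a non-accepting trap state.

start=q0 accept=q7,q8,q9 q0-a->q1 q0-b->q2 q1-a->q1 q1-b->q3 q2-a->q1 q2-b->q4 q3-a->q5 q3-b->q4 q4-a->q6 q4-b->q4 q5-a->q5 q5-b->q5 q6-a->q7 q6-b->q3 q7-a->q7 q7-b->q8 q8-a->q5 q8-b->q9 q9-a->q7 q9-b->q9

Build one automaton per condition and run them in lockstep. One (4 states) tracks partial matches of the forbidden pattern `aba`; the other (5 states) tracks whether and how much of `bbaa` has been seen. Each combined state is a pair, one component from each; accept when both components accept. Equivalent product states are then merged.
        a   b  
>  q0   q1  q2 
   q1   q1  q3 
   q2   q1  q4 
   q3   q5  q4 
   q4   q6  q4 
   q5   q5  q5 
   q6   q7  q3 
 * q7   q7  q8 
 * q8   q5  q9 
 * q9   q7  q9 
(> = start, * = accepting)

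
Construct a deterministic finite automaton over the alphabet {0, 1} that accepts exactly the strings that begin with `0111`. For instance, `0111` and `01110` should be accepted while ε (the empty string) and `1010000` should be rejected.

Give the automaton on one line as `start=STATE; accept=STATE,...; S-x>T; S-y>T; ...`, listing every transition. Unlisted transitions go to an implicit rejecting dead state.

start=q0; accept=q4; q0-0>q1; q0-1>q5; q1-0>q5; q1-1>q2; q2-0>q5; q2-1>q3; q3-0>q5; q3-1>q4; q4-0>q4; q4-1>q4; q5-0>q5; q5-1>q5

Check the first 4 symbols one by one: q0 through q3 record how many have matched `0111` so far; any wrong symbol goes to the dead state q5. After all 4 match we enter the accepting sink q4.
With 6 states:
        0   1  
>  q0   q1  q5 
   q1   q5  q2 
   q2   q5  q3 
   q3   q5  q4 
 * q4   q4  q4 
   q5   q5  q5 
(> = start, * = accepting)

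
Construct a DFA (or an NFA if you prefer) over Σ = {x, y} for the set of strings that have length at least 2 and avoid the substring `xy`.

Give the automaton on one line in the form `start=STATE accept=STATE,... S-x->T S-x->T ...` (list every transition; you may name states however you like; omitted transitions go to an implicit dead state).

start=S0 accept=S3,S5 S0-x->S1 S0-y->S2 S1-x->S3 S1-y->S4 S2-x->S3 S2-y->S5 S3-x->S3 S3-y->S4 S4-x->S4 S4-y->S4 S5-x->S3 S5-y->S5

Handle the two conditions separately and then intersect. One (4 states) tracks the input length, saturating at 3; the other (3 states) tracks partial matches of the forbidden pattern `xy`. Each combined state is a pair, one component from each; accept when both components accept. Equivalent product states are then merged.
A 6-state machine:
        x   y  
>  S0   S1  S2 
   S1   S3  S4 
   S2   S3  S5 
 * S3   S3  S4 
   S4   S4  S4 
 * S5   S3  S5 
(> = start, * = accepting)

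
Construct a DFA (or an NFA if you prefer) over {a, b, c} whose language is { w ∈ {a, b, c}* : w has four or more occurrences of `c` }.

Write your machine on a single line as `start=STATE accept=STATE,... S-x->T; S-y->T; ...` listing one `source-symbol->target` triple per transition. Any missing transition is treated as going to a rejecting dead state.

start=q0; accept=q4,q5; q0-a->q0; q0-b->q0; q0-c->q1; q1-a->q1; q1-b->q1; q1-c->q2; q2-a->q2; q2-b->q2; q2-c->q3; q3-a->q3; q3-b->q3; q3-c->q4; q4-a->q4; q4-b->q4; q4-c->q5; q5-a->q5; q5-b->q5; q5-c->q5

Count `c`s, saturating at 5: states q0 through q4 mean 0 through 4 `c`s seen; q5 means more than 4. Each `c` increments (capped at q5); other symbols loop. Accept from {q4, q5}.
With 6 states:
        a   b   c  
>  q0   q0  q0  q1 
   q1   q1  q1  q2 
   q2   q2  q2  q3 
   q3   q3  q3  q4 
 * q4   q4  q4  q5 
 * q5   q5  q5  q5 
(> = start, * = accepting)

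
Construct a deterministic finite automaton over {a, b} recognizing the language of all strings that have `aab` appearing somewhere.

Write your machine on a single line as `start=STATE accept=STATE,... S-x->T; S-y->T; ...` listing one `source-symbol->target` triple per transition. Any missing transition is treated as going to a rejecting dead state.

start=S0; accept=S3; S0-a->S1; S0-b->S0; S1-a->S2; S1-b->S0; S2-a->S2; S2-b->S3; S3-a->S3; S3-b->S3

States S0..S2 record the length of the longest prefix of `aab` that matches the current input suffix. Reaching S3 means `aab` has been seen, and we stay there forever. Accept from S3.
A 4-state machine:
        a   b  
>  S0   S1  S0 
   S1   S2  S0 
   S2   S2  S3 
 * S3   S3  S3 
(> = start, * = accepting)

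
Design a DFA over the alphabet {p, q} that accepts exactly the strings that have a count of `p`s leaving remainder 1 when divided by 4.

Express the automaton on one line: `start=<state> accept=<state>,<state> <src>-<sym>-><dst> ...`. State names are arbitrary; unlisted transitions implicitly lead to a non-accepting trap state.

start=A accept=B A-p->B A-q->A B-p->C B-q->B C-p->D C-q->C D-p->A D-q->D

Keep the running count of `p`s modulo 4: each `p` advances along the cycle A → B → C → D → A while other symbols loop. Accept at B.
A 4-state machine:
       p  q 
>  A   B  A 
 * B   C  B 
   C   D  C 
   D   A  D 
(> = start, * = accepting)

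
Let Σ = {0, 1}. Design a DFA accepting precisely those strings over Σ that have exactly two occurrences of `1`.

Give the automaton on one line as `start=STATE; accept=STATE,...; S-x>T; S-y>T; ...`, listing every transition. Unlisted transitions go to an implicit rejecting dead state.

start=A; accept=C; A-0>A; A-1>B; B-0>B; B-1>C; C-0>C; C-1>D; D-0>D; D-1>D

Only the number of `1`s matters, and only up to 3. Make a chain A → B → C → D advanced by each `1` (with D absorbing); every other symbol self-loops. The accepting set is {C}.
With 4 states:
       0  1 
>  A   A  B 
   B   B  C 
 * C   C  D 
   D   D  D 
(> = start, * = accepting)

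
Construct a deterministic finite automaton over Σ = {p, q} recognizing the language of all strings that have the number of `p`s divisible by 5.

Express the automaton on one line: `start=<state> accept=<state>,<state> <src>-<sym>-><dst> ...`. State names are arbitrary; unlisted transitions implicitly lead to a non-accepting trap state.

Keep the running count of `p`s modulo 5: each `p` advances along the cycle s0 → s1 → s2 → s3 → s4 → s0 while other symbols loop. Accept at s0.
A 5-state machine:
        p   q  
>* s0   s1  s0 
   s1   s2  s1 
   s2   s3  s2 
   s3   s4  s3 
   s4   s0  s4 
(> = start, * = accepting)

start=s0 accept=s0 s0-p->s1 s0-q->s0 s1-p->s2 s1-q->s1 s2-p->s3 s2-q->s2 s3-p->s4 s3-q->s3 s4-p->s0 s4-q->s4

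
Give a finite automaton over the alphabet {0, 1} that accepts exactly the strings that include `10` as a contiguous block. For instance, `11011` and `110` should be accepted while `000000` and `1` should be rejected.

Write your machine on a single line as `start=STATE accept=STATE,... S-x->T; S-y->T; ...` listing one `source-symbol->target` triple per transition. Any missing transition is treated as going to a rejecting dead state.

Track how much of `10` has been matched so far: state q0 is no progress, q2 is the absorbing accept state reached once `10` has occurred. Intermediate states record partial matches; on a mismatch, fall back to the longest reusable overlap.
With 3 states:
        0   1  
>  q0   q0  q1 
   q1   q2  q1 
 * q2   q2  q2 
(> = start, * = accepting)

start=q0; accept=q2; q0-0->q0; q0-1->q1; q1-0->q2; q1-1->q1; q2-0->q2; q2-1->q2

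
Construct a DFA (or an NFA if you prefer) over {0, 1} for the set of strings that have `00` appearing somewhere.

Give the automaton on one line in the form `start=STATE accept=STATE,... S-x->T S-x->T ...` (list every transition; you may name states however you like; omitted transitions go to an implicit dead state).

Track how much of `00` has been matched so far: state q0 is no progress, q2 is the absorbing accept state reached once `00` has occurred. Intermediate states record partial matches; on a mismatch, fall back to the longest reusable overlap.
A 3-state machine:
        0   1  
>  q0   q1  q0 
   q1   q2  q0 
 * q2   q2  q2 
(> = start, * = accepting)

start=q0 accept=q2 q0-0->q1 q0-1->q0 q1-0->q2 q1-1->q0 q2-0->q2 q2-1->q2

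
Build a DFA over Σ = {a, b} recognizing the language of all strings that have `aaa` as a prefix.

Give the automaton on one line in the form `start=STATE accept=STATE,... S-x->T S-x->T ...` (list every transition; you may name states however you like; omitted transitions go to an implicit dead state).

start=S0 accept=S3 S0-a->S1 S0-b->S4 S1-a->S2 S1-b->S4 S2-a->S3 S2-b->S4 S3-a->S3 S3-b->S3 S4-a->S4 S4-b->S4

Check the first 3 symbols one by one: S0 through S2 record how many have matched `aaa` so far; any wrong symbol goes to the dead state S4. After all 3 match we enter the accepting sink S3.
5 states suffice.
        a   b  
>  S0   S1  S4 
   S1   S2  S4 
   S2   S3  S4 
 * S3   S3  S3 
   S4   S4  S4 
(> = start, * = accepting)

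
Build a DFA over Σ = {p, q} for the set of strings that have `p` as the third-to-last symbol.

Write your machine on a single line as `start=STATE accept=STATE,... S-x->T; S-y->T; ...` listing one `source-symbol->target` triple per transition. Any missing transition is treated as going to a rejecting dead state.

start=S0; accept=S7,S8,S9,S10; S0-p->S1; S0-q->S2; S1-p->S3; S1-q->S4; S2-p->S5; S2-q->S6; S3-p->S7; S3-q->S8; S4-p->S9; S4-q->S10; S5-p->S11; S5-q->S12; S6-p->S13; S6-q->S14; S7-p->S7; S7-q->S8; S8-p->S9; S8-q->S10; S9-p->S11; S9-q->S12; S10-p->S13; S10-q->S14; S11-p->S7; S11-q->S8; S12-p->S9; S12-q->S10; S13-p->S11; S13-q->S12; S14-p->S13; S14-q->S14

A DFA must remember the last 3 symbols (since which symbol is third-to-last isn't known until the input ends). Use one state per possible window of the last ≤3 symbols; accept from those whose window starts with `p`.
          p    q  
>  S0     S1   S2 
   S1     S3   S4 
   S2     S5   S6 
   S3     S7   S8 
   S4     S9  S10 
   S5    S11  S12 
   S6    S13  S14 
 * S7     S7   S8 
 * S8     S9  S10 
 * S9    S11  S12 
 * S10   S13  S14 
   S11    S7   S8 
   S12    S9  S10 
   S13   S11  S12 
   S14   S13  S14 
(> = start, * = accepting)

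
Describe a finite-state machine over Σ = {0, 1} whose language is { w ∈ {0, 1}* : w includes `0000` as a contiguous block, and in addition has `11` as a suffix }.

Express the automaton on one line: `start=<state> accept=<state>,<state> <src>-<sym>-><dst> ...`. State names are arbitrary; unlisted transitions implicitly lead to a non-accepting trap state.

Build one automaton per condition and run them in lockstep. One (5 states) tracks whether and how much of `0000` has been seen; the other (3 states) tracks how much of the suffix `11` has currently been matched. Each combined state is a pair, one component from each; accept when both components accept. Equivalent product states are then merged.
7 states suffice.
        0   1  
>  S0   S1  S0 
   S1   S2  S0 
   S2   S3  S0 
   S3   S4  S0 
   S4   S4  S5 
   S5   S4  S6 
 * S6   S4  S6 
(> = start, * = accepting)

start=S0 accept=S6 S0-0->S1 S0-1->S0 S1-0->S2 S1-1->S0 S2-0->S3 S2-1->S0 S3-0->S4 S3-1->S0 S4-0->S4 S4-1->S5 S5-0->S4 S5-1->S6 S6-0->S4 S6-1->S6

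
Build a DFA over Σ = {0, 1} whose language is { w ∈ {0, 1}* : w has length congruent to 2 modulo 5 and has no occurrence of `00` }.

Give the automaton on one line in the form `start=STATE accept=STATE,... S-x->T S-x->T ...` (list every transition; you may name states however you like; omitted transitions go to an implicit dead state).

Build one automaton per condition and run them in lockstep. The first has 5 states tracking the input length modulo 5; the second has 3 states tracking partial matches of the forbidden pattern `00`. A product state is a pair (one from each), accepting exactly when both do. After merging equivalent states the machine shrinks.
11 states suffice.
          0    1  
>  q0     q1   q2 
   q1     q3   q4 
   q2     q5   q4 
   q3     q3   q3 
 * q4     q6   q7 
 * q5     q3   q7 
   q6     q3   q8 
   q7     q9   q8 
   q8    q10   q0 
   q9     q3   q0 
   q10    q3   q2 
(> = start, * = accepting)

start=q0 accept=q4,q5 q0-0->q1 q0-1->q2 q1-0->q3 q1-1->q4 q2-0->q5 q2-1->q4 q3-0->q3 q3-1->q3 q4-0->q6 q4-1->q7 q5-0->q3 q5-1->q7 q6-0->q3 q6-1->q8 q7-0->q9 q7-1->q8 q8-0->q10 q8-1->q0 q9-0->q3 q9-1->q0 q10-0->q3 q10-1->q2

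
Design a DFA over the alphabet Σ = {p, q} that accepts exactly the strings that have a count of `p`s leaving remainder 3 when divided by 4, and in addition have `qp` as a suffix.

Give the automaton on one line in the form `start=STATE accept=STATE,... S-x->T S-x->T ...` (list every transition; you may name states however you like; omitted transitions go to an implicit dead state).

start=S0 accept=S5 S0-p->S1 S0-q->S0 S1-p->S2 S1-q->S1 S2-p->S3 S2-q->S4 S3-p->S0 S3-q->S3 S4-p->S5 S4-q->S4 S5-p->S0 S5-q->S3

Handle the two conditions separately and then intersect. One (4 states) tracks the count of `p`s modulo 4; the other (3 states) tracks how much of the suffix `qp` has currently been matched. Each combined state is a pair, one component from each; accept when both components accept. Equivalent product states are then merged.
        p   q  
>  S0   S1  S0 
   S1   S2  S1 
   S2   S3  S4 
   S3   S0  S3 
   S4   S5  S4 
 * S5   S0  S3 
(> = start, * = accepting)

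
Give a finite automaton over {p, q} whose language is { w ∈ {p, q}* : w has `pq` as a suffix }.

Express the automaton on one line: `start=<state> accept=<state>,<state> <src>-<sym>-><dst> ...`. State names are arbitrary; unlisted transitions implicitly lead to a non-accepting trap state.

start=s0 accept=s2 s0-p->s1 s0-q->s0 s1-p->s1 s1-q->s2 s2-p->s1 s2-q->s0

Remember how much of `pq` the current input suffix matches. State s0 means no match yet; s1 means the last symbol is `p`; s2 means the last 2 symbols are `pq`. Only s2 accepts. On a mismatch, fall back to the longest proper suffix that is still a prefix of `pq`.
        p   q  
>  s0   s1  s0 
   s1   s1  s2 
 * s2   s1  s0 
(> = start, * = accepting)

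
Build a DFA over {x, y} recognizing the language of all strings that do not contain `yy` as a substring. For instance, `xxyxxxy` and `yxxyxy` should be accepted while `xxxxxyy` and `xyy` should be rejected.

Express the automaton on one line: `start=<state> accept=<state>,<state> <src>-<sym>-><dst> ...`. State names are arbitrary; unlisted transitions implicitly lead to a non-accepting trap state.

start=q0 accept=q0,q1 q0-x->q0 q0-y->q1 q1-x->q0 q1-y->q2 q2-x->q2 q2-y->q2

Track partial matches of the forbidden pattern `yy`. State q2 is a dead state reached once `yy` has occurred; every other state accepts. q0 means no part of `yy` is currently matched.
3 states suffice.
        x   y  
>* q0   q0  q1 
 * q1   q0  q2 
   q2   q2  q2 
(> = start, * = accepting)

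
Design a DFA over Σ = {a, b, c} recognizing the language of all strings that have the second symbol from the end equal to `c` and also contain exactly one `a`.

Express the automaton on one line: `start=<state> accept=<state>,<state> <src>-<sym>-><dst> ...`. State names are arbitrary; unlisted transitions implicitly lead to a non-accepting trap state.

start=q0 accept=q5,q6 q0-a->q1 q0-b->q0 q0-c->q2 q1-a->q3 q1-b->q1 q1-c->q4 q2-a->q5 q2-b->q0 q2-c->q2 q3-a->q3 q3-b->q3 q3-c->q3 q4-a->q3 q4-b->q5 q4-c->q6 q5-a->q3 q5-b->q1 q5-c->q4 q6-a->q3 q6-b->q5 q6-c->q6

Build one automaton per condition and run them in lockstep. The first has 13 states tracking the last 2 symbols read; the second has 3 states tracking the count of `a`s, saturating at 2. A product state is a pair (one from each), accepting exactly when both do. Minimizing collapses redundant product states.
        a   b   c  
>  q0   q1  q0  q2 
   q1   q3  q1  q4 
   q2   q5  q0  q2 
   q3   q3  q3  q3 
   q4   q3  q5  q6 
 * q5   q3  q1  q4 
 * q6   q3  q5  q6 
(> = start, * = accepting)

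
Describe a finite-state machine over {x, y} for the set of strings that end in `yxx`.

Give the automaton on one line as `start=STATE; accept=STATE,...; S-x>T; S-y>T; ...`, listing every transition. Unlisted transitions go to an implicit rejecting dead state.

Let each state record the length of the longest suffix of the input read so far that is also a prefix of `yxx`. B means the last symbol is `y`; C means the last 2 symbols are `yx`; D means the last 3 symbols are `yxx`. Accept only at D, where the string currently ends in `yxx`.
       x  y 
>  A   A  B 
   B   C  B 
   C   D  B 
 * D   A  B 
(> = start, * = accepting)

start=A; accept=D; A-x>A; A-y>B; B-x>C; B-y>B; C-x>D; C-y>B; D-x>A; D-y>B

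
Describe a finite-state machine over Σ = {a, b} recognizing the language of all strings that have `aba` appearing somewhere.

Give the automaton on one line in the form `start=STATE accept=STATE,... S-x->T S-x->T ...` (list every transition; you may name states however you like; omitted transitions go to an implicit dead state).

start=S0 accept=S3 S0-a->S1 S0-b->S0 S1-a->S1 S1-b->S2 S2-a->S3 S2-b->S0 S3-a->S3 S3-b->S3

Track how much of `aba` has been matched so far: state S0 is no progress, S3 is the absorbing accept state reached once `aba` has occurred. Intermediate states record partial matches; on a mismatch, fall back to the longest reusable overlap.
With 4 states:
        a   b  
>  S0   S1  S0 
   S1   S1  S2 
   S2   S3  S0 
 * S3   S3  S3 
(> = start, * = accepting)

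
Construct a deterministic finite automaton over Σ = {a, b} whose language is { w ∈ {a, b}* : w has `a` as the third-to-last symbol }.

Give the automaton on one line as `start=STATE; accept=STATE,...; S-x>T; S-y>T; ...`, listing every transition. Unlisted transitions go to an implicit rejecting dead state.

Because acceptance depends on a position counted from the end, the machine has to buffer the most recent 3 symbols. Make each state the string of the last up-to-3 symbols read; on input `x` shift the window left and append `x`. Accept when the buffered window has length 3 and begins with `a`.
15 states suffice.
          a    b  
>  s0     s1   s2 
   s1     s3   s4 
   s2     s5   s6 
   s3     s7   s8 
   s4     s9  s10 
   s5    s11  s12 
   s6    s13  s14 
 * s7     s7   s8 
 * s8     s9  s10 
 * s9    s11  s12 
 * s10   s13  s14 
   s11    s7   s8 
   s12    s9  s10 
   s13   s11  s12 
   s14   s13  s14 
(> = start, * = accepting)

start=s0; accept=s7,s8,s9,s10; s0-a>s1; s0-b>s2; s1-a>s3; s1-b>s4; s2-a>s5; s2-b>s6; s3-a>s7; s3-b>s8; s4-a>s9; s4-b>s10; s5-a>s11; s5-b>s12; s6-a>s13; s6-b>s14; s7-a>s7; s7-b>s8; s8-a>s9; s8-b>s10; s9-a>s11; s9-b>s12; s10-a>s13; s10-b>s14; s11-a>s7; s11-b>s8; s12-a>s9; s12-b>s10; s13-a>s11; s13-b>s12; s14-a>s13; s14-b>s14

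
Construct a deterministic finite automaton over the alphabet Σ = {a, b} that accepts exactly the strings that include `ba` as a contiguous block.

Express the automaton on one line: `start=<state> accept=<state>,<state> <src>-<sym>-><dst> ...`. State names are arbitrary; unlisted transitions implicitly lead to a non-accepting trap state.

States s0..s1 record the length of the longest prefix of `ba` that matches the current input suffix. Reaching s2 means `ba` has been seen, and we stay there forever. Accept from s2.
With 3 states:
        a   b  
>  s0   s0  s1 
   s1   s2  s1 
 * s2   s2  s2 
(> = start, * = accepting)

start=s0 accept=s2 s0-a->s0 s0-b->s1 s1-a->s2 s1-b->s1 s2-a->s2 s2-b->s2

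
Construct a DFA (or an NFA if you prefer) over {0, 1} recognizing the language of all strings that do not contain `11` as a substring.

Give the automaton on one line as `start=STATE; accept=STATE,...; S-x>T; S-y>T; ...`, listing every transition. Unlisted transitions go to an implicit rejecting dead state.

Track partial matches of the forbidden pattern `11`. State s2 is a dead state reached once `11` has occurred; every other state accepts. s0 means no part of `11` is currently matched.
3 states suffice.
        0   1  
>* s0   s0  s1 
 * s1   s0  s2 
   s2   s2  s2 
(> = start, * = accepting)

start=s0; accept=s0,s1; s0-0>s0; s0-1>s1; s1-0>s0; s1-1>s2; s2-0>s2; s2-1>s2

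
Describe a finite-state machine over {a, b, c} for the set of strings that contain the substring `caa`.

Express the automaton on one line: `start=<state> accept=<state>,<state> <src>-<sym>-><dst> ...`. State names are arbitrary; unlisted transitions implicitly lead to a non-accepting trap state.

States q0..q2 record the length of the longest prefix of `caa` that matches the current input suffix. Reaching q3 means `caa` has been seen, and we stay there forever. Accept from q3.
A 4-state machine:
        a   b   c  
>  q0   q0  q0  q1 
   q1   q2  q0  q1 
   q2   q3  q0  q1 
 * q3   q3  q3  q3 
(> = start, * = accepting)

start=q0 accept=q3 q0-a->q0 q0-b->q0 q0-c->q1 q1-a->q2 q1-b->q0 q1-c->q1 q2-a->q3 q2-b->q0 q2-c->q1 q3-a->q3 q3-b->q3 q3-c->q3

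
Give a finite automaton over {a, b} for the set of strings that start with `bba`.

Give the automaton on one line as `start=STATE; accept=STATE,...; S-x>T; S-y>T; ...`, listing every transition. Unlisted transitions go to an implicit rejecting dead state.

start=s0; accept=s3; s0-a>s4; s0-b>s1; s1-a>s4; s1-b>s2; s2-a>s3; s2-b>s4; s3-a>s3; s3-b>s3; s4-a>s4; s4-b>s4

Walk along `bba` while the input agrees: from s0 take `b` to s1, and so on. Any deviation drops to the rejecting sink s4. Once s3 is reached the prefix is confirmed and every continuation is accepted.
        a   b  
>  s0   s4  s1 
   s1   s4  s2 
   s2   s3  s4 
 * s3   s3  s3 
   s4   s4  s4 
(> = start, * = accepting)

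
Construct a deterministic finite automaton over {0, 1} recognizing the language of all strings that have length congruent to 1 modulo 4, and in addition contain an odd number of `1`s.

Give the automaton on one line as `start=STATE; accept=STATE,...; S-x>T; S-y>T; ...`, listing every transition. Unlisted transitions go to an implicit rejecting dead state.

Handle the two conditions separately and then intersect. The first has 4 states tracking the input length modulo 4; the second has 2 states tracking the count of `1`s modulo 2. A product state is a pair (one from each), accepting exactly when both do.
        0   1  
>  s0   s1  s2 
   s1   s3  s4 
 * s2   s4  s3 
   s3   s5  s6 
   s4   s6  s5 
   s5   s0  s7 
   s6   s7  s0 
   s7   s2  s1 
(> = start, * = accepting)

start=s0; accept=s2; s0-0>s1; s0-1>s2; s1-0>s3; s1-1>s4; s2-0>s4; s2-1>s3; s3-0>s5; s3-1>s6; s4-0>s6; s4-1>s5; s5-0>s0; s5-1>s7; s6-0>s7; s6-1>s0; s7-0>s2; s7-1>s1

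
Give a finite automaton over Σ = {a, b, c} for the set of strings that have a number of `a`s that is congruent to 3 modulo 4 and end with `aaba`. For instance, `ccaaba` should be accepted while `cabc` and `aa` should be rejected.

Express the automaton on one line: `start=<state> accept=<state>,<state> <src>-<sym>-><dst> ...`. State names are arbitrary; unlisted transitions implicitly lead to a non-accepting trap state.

start=s0 accept=s11 s0-a->s1 s0-b->s0 s0-c->s0 s1-a->s2 s1-b->s3 s1-c->s3 s2-a->s4 s2-b->s5 s2-c->s6 s3-a->s7 s3-b->s3 s3-c->s3 s4-a->s8 s4-b->s9 s4-c->s10 s5-a->s11 s5-b->s6 s5-c->s6 s6-a->s12 s6-b->s6 s6-c->s6 s7-a->s4 s7-b->s6 s7-c->s6 s8-a->s13 s8-b->s14 s8-c->s0 s9-a->s15 s9-b->s10 s9-c->s10 s10-a->s16 s10-b->s10 s10-c->s10 s11-a->s8 s11-b->s10 s11-c->s10 s12-a->s8 s12-b->s10 s12-c->s10 s13-a->s2 s13-b->s17 s13-c->s3 s14-a->s18 s14-b->s0 s14-c->s0 s15-a->s13 s15-b->s0 s15-c->s0 s16-a->s13 s16-b->s0 s16-c->s0 s17-a->s19 s17-b->s3 s17-c->s3 s18-a->s2 s18-b->s3 s18-c->s3 s19-a->s4 s19-b->s6 s19-c->s6

Handle the two conditions separately and then intersect. The first has 4 states tracking the count of `a`s modulo 4; the second has 5 states tracking how much of the suffix `aaba` has currently been matched. A product state is a pair (one from each), accepting exactly when both do.
With 20 states:
          a    b    c  
>  s0     s1   s0   s0 
   s1     s2   s3   s3 
   s2     s4   s5   s6 
   s3     s7   s3   s3 
   s4     s8   s9  s10 
   s5    s11   s6   s6 
   s6    s12   s6   s6 
   s7     s4   s6   s6 
   s8    s13  s14   s0 
   s9    s15  s10  s10 
   s10   s16  s10  s10 
 * s11    s8  s10  s10 
   s12    s8  s10  s10 
   s13    s2  s17   s3 
   s14   s18   s0   s0 
   s15   s13   s0   s0 
   s16   s13   s0   s0 
   s17   s19   s3   s3 
   s18    s2   s3   s3 
   s19    s4   s6   s6 
(> = start, * = accepting)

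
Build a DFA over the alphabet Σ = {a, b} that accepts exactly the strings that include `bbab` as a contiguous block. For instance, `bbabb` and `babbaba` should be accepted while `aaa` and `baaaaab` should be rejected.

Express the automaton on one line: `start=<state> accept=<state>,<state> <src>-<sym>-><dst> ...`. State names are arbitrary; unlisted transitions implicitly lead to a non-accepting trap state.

Track how much of `bbab` has been matched so far: state q0 is no progress, q4 is the absorbing accept state reached once `bbab` has occurred. Intermediate states record partial matches; on a mismatch, fall back to the longest reusable overlap.
5 states suffice.
        a   b  
>  q0   q0  q1 
   q1   q0  q2 
   q2   q3  q2 
   q3   q0  q4 
 * q4   q4  q4 
(> = start, * = accepting)

start=q0 accept=q4 q0-a->q0 q0-b->q1 q1-a->q0 q1-b->q2 q2-a->q3 q2-b->q2 q3-a->q0 q3-b->q4 q4-a->q4 q4-b->q4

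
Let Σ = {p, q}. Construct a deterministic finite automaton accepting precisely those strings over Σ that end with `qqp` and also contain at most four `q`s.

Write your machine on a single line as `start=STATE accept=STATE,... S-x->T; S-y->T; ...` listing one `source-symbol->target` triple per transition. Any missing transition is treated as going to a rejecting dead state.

Build one automaton per condition and run them in lockstep. One (4 states) tracks how much of the suffix `qqp` has currently been matched; the other (6 states) tracks the count of `q`s, saturating at 5. Each combined state is a pair, one component from each; accept when both components accept. After merging equivalent states the machine shrinks.
          p    q  
>  S0     S0   S1 
   S1     S2   S3 
   S2     S2   S4 
   S3     S5   S6 
   S4     S7   S6 
 * S5     S7   S8 
   S6     S9  S10 
   S7     S7   S8 
   S8    S11  S10 
 * S9    S11  S11 
   S10    S9  S11 
   S11   S11  S11 
(> = start, * = accepting)

start=S0; accept=S5,S9; S0-p->S0; S0-q->S1; S1-p->S2; S1-q->S3; S2-p->S2; S2-q->S4; S3-p->S5; S3-q->S6; S4-p->S7; S4-q->S6; S5-p->S7; S5-q->S8; S6-p->S9; S6-q->S10; S7-p->S7; S7-q->S8; S8-p->S11; S8-q->S10; S9-p->S11; S9-q->S11; S10-p->S9; S10-q->S11; S11-p->S11; S11-q->S11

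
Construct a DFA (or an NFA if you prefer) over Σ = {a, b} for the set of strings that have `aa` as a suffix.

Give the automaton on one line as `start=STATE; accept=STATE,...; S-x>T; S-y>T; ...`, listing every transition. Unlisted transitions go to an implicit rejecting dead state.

start=S0; accept=S2; S0-a>S1; S0-b>S0; S1-a>S2; S1-b>S0; S2-a>S2; S2-b>S0

Remember how much of `aa` the current input suffix matches. State S0 means no match yet; S1 means the last symbol is `a`; S2 means the last 2 symbols are `aa`. Only S2 accepts. On a mismatch, fall back to the longest proper suffix that is still a prefix of `aa`.
        a   b  
>  S0   S1  S0 
   S1   S2  S0 
 * S2   S2  S0 
(> = start, * = accepting)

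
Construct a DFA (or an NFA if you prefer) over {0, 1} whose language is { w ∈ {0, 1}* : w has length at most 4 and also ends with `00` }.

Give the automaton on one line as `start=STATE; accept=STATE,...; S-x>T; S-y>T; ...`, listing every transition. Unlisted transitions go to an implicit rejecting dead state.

Handle the two conditions separately and then intersect. One (6 states) tracks the input length, saturating at 5; the other (3 states) tracks how much of the suffix `00` has currently been matched. Each combined state is a pair, one component from each; accept when both components accept. Equivalent product states are then merged.
With 10 states:
        0   1  
>  q0   q1  q2 
   q1   q3  q4 
   q2   q5  q4 
 * q3   q6  q7 
   q4   q8  q7 
   q5   q6  q7 
 * q6   q9  q7 
   q7   q7  q7 
   q8   q9  q7 
 * q9   q7  q7 
(> = start, * = accepting)

start=q0; accept=q3,q6,q9; q0-0>q1; q0-1>q2; q1-0>q3; q1-1>q4; q2-0>q5; q2-1>q4; q3-0>q6; q3-1>q7; q4-0>q8; q4-1>q7; q5-0>q6; q5-1>q7; q6-0>q9; q6-1>q7; q7-0>q7; q7-1>q7; q8-0>q9; q8-1>q7; q9-0>q7; q9-1>q7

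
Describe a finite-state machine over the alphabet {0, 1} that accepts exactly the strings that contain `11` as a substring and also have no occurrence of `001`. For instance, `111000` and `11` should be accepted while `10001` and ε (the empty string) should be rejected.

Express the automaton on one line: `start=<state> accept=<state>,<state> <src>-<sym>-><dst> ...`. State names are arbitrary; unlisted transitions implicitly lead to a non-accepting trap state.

Build one automaton per condition and run them in lockstep. The first has 3 states tracking whether and how much of `11` has been seen; the second has 4 states tracking partial matches of the forbidden pattern `001`. A product state is a pair (one from each), accepting exactly when both do. After merging equivalent states the machine shrinks.
With 7 states:
        0   1  
>  q0   q1  q2 
   q1   q3  q2 
   q2   q1  q4 
   q3   q3  q3 
 * q4   q5  q4 
 * q5   q6  q4 
 * q6   q6  q3 
(> = start, * = accepting)

start=q0 accept=q4,q5,q6 q0-0->q1 q0-1->q2 q1-0->q3 q1-1->q2 q2-0->q1 q2-1->q4 q3-0->q3 q3-1->q3 q4-0->q5 q4-1->q4 q5-0->q6 q5-1->q4 q6-0->q6 q6-1->q3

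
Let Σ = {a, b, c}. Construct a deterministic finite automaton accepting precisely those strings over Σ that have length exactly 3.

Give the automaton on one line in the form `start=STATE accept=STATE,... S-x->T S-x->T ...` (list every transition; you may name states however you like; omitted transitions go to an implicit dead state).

Count input length up to 4: every symbol moves from S0 toward S4, which means 'more than 3' and absorbs. Accept from {S3}.
With 5 states:
        a   b   c  
>  S0   S1  S1  S1 
   S1   S2  S2  S2 
   S2   S3  S3  S3 
 * S3   S4  S4  S4 
   S4   S4  S4  S4 
(> = start, * = accepting)

start=S0 accept=S3 S0-a->S1 S0-b->S1 S0-c->S1 S1-a->S2 S1-b->S2 S1-c->S2 S2-a->S3 S2-b->S3 S2-c->S3 S3-a->S4 S3-b->S4 S3-c->S4 S4-a->S4 S4-b->S4 S4-c->S4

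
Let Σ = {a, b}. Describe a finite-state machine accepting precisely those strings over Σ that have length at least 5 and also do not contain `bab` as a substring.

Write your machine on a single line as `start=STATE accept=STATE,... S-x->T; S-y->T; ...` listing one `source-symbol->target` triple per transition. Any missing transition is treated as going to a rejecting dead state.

start=S0; accept=S14,S15,S16,S18,S19,S20; S0-a->S1; S0-b->S2; S1-a->S3; S1-b->S4; S2-a->S5; S2-b->S4; S3-a->S6; S3-b->S7; S4-a->S8; S4-b->S7; S5-a->S6; S5-b->S9; S6-a->S10; S6-b->S11; S7-a->S12; S7-b->S11; S8-a->S10; S8-b->S13; S9-a->S13; S9-b->S13; S10-a->S14; S10-b->S15; S11-a->S16; S11-b->S15; S12-a->S14; S12-b->S17; S13-a->S17; S13-b->S17; S14-a->S18; S14-b->S19; S15-a->S20; S15-b->S19; S16-a->S18; S16-b->S21; S17-a->S21; S17-b->S21; S18-a->S18; S18-b->S19; S19-a->S20; S19-b->S19; S20-a->S18; S20-b->S21; S21-a->S21; S21-b->S21

Build one automaton per condition and run them in lockstep. The first has 7 states tracking the input length, saturating at 6; the second has 4 states tracking partial matches of the forbidden pattern `bab`. A product state is a pair (one from each), accepting exactly when both do.
With 22 states:
          a    b  
>  S0     S1   S2 
   S1     S3   S4 
   S2     S5   S4 
   S3     S6   S7 
   S4     S8   S7 
   S5     S6   S9 
   S6    S10  S11 
   S7    S12  S11 
   S8    S10  S13 
   S9    S13  S13 
   S10   S14  S15 
   S11   S16  S15 
   S12   S14  S17 
   S13   S17  S17 
 * S14   S18  S19 
 * S15   S20  S19 
 * S16   S18  S21 
   S17   S21  S21 
 * S18   S18  S19 
 * S19   S20  S19 
 * S20   S18  S21 
   S21   S21  S21 
(> = start, * = accepting)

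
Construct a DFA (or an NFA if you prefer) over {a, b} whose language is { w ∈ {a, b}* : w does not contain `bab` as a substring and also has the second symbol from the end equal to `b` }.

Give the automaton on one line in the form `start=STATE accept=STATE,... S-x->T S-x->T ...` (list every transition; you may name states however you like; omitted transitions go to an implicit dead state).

Handle the two conditions separately and then intersect. One (4 states) tracks partial matches of the forbidden pattern `bab`; the other (7 states) tracks the last 2 symbols read. Each combined state is a pair, one component from each; accept when both components accept. Equivalent product states are then merged.
A 5-state machine:
        a   b  
>  S0   S0  S1 
   S1   S2  S3 
 * S2   S0  S4 
 * S3   S2  S3 
   S4   S4  S4 
(> = start, * = accepting)

start=S0 accept=S2,S3 S0-a->S0 S0-b->S1 S1-a->S2 S1-b->S3 S2-a->S0 S2-b->S4 S3-a->S2 S3-b->S3 S4-a->S4 S4-b->S4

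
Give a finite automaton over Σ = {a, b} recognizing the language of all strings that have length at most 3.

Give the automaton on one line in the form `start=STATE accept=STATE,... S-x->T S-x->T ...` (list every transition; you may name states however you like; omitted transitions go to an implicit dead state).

We only need to distinguish lengths 0, 1, …, 3, and '>3'. Chain S0 → S1 → S2 → S3 → S4 on every symbol, with S4 looping. Accepting states: {S0, S1, S2, S3}.
A 5-state machine:
        a   b  
>* S0   S1  S1 
 * S1   S2  S2 
 * S2   S3  S3 
 * S3   S4  S4 
   S4   S4  S4 
(> = start, * = accepting)

start=S0 accept=S0,S1,S2,S3 S0-a->S1 S0-b->S1 S1-a->S2 S1-b->S2 S2-a->S3 S2-b->S3 S3-a->S4 S3-b->S4 S4-a->S4 S4-b->S4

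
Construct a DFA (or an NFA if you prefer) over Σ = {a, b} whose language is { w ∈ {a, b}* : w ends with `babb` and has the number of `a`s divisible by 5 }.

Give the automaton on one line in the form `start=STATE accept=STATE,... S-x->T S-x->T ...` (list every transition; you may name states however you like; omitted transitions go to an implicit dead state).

start=q0 accept=q8 q0-a->q1 q0-b->q0 q1-a->q2 q1-b->q1 q2-a->q3 q2-b->q2 q3-a->q4 q3-b->q3 q4-a->q0 q4-b->q5 q5-a->q6 q5-b->q5 q6-a->q1 q6-b->q7 q7-a->q1 q7-b->q8 q8-a->q1 q8-b->q0

Run two small machines in parallel and take their product. One (5 states) tracks how much of the suffix `babb` has currently been matched; the other (5 states) tracks the count of `a`s modulo 5. Each combined state is a pair, one component from each; accept when both components accept. After merging equivalent states the machine shrinks.
        a   b  
>  q0   q1  q0 
   q1   q2  q1 
   q2   q3  q2 
   q3   q4  q3 
   q4   q0  q5 
   q5   q6  q5 
   q6   q1  q7 
   q7   q1  q8 
 * q8   q1  q0 
(> = start, * = accepting)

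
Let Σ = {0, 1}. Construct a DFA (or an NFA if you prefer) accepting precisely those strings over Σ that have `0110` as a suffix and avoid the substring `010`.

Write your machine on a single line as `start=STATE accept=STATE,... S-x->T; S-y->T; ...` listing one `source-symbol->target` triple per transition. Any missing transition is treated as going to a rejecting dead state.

Run two small machines in parallel and take their product. The first has 5 states tracking how much of the suffix `0110` has currently been matched; the second has 4 states tracking partial matches of the forbidden pattern `010`. A product state is a pair (one from each), accepting exactly when both do. After merging equivalent states the machine shrinks.
A 6-state machine:
        0   1  
>  q0   q1  q0 
   q1   q1  q2 
   q2   q3  q4 
   q3   q3  q3 
   q4   q5  q0 
 * q5   q1  q2 
(> = start, * = accepting)

start=q0; accept=q5; q0-0->q1; q0-1->q0; q1-0->q1; q1-1->q2; q2-0->q3; q2-1->q4; q3-0->q3; q3-1->q3; q4-0->q5; q4-1->q0; q5-0->q1; q5-1->q2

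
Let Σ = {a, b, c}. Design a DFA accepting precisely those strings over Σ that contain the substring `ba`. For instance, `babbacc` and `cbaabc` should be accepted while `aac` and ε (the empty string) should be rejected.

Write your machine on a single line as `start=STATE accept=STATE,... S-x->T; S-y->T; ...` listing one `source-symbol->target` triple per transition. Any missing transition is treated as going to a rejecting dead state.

Track how much of `ba` has been matched so far: state s0 is no progress, s2 is the absorbing accept state reached once `ba` has occurred. Intermediate states record partial matches; on a mismatch, fall back to the longest reusable overlap.
A 3-state machine:
        a   b   c  
>  s0   s0  s1  s0 
   s1   s2  s1  s0 
 * s2   s2  s2  s2 
(> = start, * = accepting)

start=s0; accept=s2; s0-a->s0; s0-b->s1; s0-c->s0; s1-a->s2; s1-b->s1; s1-c->s0; s2-a->s2; s2-b->s2; s2-c->s2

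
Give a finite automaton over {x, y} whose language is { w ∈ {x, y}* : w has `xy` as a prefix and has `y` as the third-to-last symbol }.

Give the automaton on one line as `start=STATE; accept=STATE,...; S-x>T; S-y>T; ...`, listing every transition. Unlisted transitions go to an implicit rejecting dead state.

start=q0; accept=q6,q7,q8,q9; q0-x>q1; q0-y>q2; q1-x>q2; q1-y>q3; q2-x>q2; q2-y>q2; q3-x>q4; q3-y>q5; q4-x>q6; q4-y>q7; q5-x>q8; q5-y>q9; q6-x>q10; q6-y>q3; q7-x>q4; q7-y>q5; q8-x>q6; q8-y>q7; q9-x>q8; q9-y>q9; q10-x>q10; q10-y>q3

Run two small machines in parallel and take their product. One (4 states) tracks whether the input so far still matches the prefix `xy`; the other (15 states) tracks the last 3 symbols read. Each combined state is a pair, one component from each; accept when both components accept. Equivalent product states are then merged.
          x    y  
>  q0     q1   q2 
   q1     q2   q3 
   q2     q2   q2 
   q3     q4   q5 
   q4     q6   q7 
   q5     q8   q9 
 * q6    q10   q3 
 * q7     q4   q5 
 * q8     q6   q7 
 * q9     q8   q9 
   q10   q10   q3 
(> = start, * = accepting)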